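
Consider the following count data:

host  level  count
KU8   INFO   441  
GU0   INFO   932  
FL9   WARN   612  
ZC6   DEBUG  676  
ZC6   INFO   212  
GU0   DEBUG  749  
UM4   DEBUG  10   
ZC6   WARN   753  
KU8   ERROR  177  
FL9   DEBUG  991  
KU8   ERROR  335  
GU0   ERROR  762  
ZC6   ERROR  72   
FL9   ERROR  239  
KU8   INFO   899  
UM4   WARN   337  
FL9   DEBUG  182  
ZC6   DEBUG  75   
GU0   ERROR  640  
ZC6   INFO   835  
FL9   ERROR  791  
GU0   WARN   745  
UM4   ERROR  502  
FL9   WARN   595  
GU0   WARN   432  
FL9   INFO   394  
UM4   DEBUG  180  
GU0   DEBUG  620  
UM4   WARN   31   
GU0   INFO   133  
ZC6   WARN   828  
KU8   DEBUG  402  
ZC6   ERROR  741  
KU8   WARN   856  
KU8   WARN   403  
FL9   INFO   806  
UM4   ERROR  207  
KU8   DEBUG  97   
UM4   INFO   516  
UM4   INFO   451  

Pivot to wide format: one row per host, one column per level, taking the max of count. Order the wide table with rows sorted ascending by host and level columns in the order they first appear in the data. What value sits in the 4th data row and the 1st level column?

516

With rows sorted ascending by host, row 4 is host=UM4. level columns in first-appearance order: INFO, WARN, DEBUG, ERROR; column 1 is INFO.
Long rows with host=UM4, level=INFO: max(516, 451) = 516.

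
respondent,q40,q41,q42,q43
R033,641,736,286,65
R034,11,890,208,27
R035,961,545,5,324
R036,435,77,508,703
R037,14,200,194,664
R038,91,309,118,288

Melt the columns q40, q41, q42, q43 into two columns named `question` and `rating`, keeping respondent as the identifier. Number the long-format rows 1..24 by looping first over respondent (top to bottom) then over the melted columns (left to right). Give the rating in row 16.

24 rows total (6 × 4). Row 16: index ⌊(16-1)/4⌋ = 3 into respondent → R036; (16-1) mod 4 = 3 into the melted columns → q43.
So row 16 is (R036, q43, 703); rating = 703.

703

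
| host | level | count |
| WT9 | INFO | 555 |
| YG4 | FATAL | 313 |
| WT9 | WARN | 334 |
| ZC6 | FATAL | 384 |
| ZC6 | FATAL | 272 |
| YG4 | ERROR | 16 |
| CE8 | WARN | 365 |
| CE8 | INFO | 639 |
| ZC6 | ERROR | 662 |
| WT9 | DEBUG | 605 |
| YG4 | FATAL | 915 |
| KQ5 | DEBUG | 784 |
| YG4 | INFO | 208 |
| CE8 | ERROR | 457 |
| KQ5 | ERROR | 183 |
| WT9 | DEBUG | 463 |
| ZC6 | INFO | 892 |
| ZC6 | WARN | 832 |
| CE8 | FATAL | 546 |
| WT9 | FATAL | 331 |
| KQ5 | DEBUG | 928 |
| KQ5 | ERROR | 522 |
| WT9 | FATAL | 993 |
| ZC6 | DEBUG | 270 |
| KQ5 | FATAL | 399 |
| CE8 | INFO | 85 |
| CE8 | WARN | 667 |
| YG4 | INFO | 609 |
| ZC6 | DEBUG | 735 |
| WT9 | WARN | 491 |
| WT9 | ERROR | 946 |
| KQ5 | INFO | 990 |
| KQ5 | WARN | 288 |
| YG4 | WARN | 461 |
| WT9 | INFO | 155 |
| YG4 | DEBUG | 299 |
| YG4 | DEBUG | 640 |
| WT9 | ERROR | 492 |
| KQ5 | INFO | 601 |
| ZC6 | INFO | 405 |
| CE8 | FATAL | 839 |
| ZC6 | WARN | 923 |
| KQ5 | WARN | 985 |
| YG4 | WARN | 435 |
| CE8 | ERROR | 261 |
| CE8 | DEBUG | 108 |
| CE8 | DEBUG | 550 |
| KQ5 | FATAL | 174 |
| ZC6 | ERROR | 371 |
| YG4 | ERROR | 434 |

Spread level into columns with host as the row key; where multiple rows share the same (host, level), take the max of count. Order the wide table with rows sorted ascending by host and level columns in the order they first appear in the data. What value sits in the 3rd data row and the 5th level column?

605

With rows sorted ascending by host, row 3 is host=WT9. level columns in first-appearance order: INFO, FATAL, WARN, ERROR, DEBUG; column 5 is DEBUG.
Long rows with host=WT9, level=DEBUG: max(605, 463) = 605.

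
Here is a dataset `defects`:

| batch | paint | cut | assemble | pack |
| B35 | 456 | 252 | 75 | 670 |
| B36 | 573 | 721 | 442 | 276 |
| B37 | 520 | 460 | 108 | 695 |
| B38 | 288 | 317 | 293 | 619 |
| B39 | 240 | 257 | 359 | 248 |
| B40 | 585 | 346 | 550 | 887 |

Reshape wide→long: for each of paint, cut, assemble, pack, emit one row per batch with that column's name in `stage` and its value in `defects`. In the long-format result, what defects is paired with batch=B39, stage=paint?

240

Unpivoting turns each (batch, wide-column) pair into one long row.
The wide cell at row B39, column paint holds 240, so the long row (B39, paint) has defects=240.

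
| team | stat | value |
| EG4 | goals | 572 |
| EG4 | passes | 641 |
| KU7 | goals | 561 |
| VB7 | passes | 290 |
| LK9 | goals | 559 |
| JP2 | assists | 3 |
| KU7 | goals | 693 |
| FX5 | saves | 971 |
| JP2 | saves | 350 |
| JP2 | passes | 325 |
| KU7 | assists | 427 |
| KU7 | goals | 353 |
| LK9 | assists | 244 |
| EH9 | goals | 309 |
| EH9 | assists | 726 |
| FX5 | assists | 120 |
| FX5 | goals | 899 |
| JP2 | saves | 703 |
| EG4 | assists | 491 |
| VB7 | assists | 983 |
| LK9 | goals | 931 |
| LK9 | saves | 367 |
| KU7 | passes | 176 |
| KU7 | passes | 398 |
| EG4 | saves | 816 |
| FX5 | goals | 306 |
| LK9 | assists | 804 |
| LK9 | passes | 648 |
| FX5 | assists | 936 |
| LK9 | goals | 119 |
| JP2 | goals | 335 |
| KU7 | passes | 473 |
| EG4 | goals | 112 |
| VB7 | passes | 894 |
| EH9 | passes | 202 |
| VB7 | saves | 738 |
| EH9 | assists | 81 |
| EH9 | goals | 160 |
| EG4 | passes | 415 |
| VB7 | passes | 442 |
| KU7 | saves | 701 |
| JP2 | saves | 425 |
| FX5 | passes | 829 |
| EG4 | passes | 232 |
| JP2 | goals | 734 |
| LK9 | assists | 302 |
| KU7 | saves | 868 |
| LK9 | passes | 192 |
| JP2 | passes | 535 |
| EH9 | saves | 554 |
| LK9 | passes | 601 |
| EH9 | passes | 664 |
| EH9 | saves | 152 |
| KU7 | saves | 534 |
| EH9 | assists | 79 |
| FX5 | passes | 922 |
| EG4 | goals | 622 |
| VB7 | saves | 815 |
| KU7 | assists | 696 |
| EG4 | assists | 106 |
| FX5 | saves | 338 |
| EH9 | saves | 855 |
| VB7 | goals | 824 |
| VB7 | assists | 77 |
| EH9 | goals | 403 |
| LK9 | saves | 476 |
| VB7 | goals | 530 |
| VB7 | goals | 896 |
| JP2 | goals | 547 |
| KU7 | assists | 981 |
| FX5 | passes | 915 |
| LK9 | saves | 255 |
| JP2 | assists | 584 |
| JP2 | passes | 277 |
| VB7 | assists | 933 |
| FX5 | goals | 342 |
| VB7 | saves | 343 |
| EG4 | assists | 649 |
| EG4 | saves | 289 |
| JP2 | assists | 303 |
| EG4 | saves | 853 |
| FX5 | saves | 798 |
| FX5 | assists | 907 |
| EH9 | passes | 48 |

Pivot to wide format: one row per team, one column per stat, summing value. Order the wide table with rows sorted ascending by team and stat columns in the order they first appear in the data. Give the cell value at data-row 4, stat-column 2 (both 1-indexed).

1137

With rows sorted ascending by team, row 4 is team=JP2. stat columns in first-appearance order: goals, passes, assists, saves; column 2 is passes.
Long rows with team=JP2, stat=passes: 325 + 535 + 277 = 1137.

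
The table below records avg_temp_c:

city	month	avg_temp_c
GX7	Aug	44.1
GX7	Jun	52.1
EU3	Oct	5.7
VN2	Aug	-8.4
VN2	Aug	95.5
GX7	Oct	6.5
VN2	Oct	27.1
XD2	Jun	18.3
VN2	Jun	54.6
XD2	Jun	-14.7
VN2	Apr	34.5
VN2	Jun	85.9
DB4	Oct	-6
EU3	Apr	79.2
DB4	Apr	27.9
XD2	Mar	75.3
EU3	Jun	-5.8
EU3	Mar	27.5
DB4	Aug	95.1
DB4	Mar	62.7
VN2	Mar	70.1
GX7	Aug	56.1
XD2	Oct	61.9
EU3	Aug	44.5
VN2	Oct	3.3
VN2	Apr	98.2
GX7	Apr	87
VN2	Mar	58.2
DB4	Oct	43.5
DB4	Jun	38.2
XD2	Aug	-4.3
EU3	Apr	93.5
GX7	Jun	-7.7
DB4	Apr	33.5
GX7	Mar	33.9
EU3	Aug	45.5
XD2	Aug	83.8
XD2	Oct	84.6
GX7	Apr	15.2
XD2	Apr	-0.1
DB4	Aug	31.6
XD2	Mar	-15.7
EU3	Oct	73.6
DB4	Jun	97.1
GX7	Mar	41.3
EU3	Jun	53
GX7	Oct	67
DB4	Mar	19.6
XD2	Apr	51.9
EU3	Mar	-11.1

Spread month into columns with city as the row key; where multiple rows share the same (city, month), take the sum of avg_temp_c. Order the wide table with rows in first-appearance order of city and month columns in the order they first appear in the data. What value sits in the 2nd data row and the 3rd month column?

79.3

With rows in first-appearance order of city, row 2 is city=EU3. month columns in first-appearance order: Aug, Jun, Oct, Apr, Mar; column 3 is Oct.
Long rows with city=EU3, month=Oct: 5.7 + 73.6 = 79.3.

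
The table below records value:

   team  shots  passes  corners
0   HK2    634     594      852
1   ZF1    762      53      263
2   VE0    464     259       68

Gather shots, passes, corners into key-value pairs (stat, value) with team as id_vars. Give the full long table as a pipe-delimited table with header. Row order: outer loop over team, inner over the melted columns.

| team | stat | value |
| HK2 | shots | 634 |
| HK2 | passes | 594 |
| HK2 | corners | 852 |
| ZF1 | shots | 762 |
| ZF1 | passes | 53 |
| ZF1 | corners | 263 |
| VE0 | shots | 464 |
| VE0 | passes | 259 |
| VE0 | corners | 68 |

Each (team, column) pair becomes one row: 3 × 3 = 9 rows.
For example, (HK2, shots) → value=634.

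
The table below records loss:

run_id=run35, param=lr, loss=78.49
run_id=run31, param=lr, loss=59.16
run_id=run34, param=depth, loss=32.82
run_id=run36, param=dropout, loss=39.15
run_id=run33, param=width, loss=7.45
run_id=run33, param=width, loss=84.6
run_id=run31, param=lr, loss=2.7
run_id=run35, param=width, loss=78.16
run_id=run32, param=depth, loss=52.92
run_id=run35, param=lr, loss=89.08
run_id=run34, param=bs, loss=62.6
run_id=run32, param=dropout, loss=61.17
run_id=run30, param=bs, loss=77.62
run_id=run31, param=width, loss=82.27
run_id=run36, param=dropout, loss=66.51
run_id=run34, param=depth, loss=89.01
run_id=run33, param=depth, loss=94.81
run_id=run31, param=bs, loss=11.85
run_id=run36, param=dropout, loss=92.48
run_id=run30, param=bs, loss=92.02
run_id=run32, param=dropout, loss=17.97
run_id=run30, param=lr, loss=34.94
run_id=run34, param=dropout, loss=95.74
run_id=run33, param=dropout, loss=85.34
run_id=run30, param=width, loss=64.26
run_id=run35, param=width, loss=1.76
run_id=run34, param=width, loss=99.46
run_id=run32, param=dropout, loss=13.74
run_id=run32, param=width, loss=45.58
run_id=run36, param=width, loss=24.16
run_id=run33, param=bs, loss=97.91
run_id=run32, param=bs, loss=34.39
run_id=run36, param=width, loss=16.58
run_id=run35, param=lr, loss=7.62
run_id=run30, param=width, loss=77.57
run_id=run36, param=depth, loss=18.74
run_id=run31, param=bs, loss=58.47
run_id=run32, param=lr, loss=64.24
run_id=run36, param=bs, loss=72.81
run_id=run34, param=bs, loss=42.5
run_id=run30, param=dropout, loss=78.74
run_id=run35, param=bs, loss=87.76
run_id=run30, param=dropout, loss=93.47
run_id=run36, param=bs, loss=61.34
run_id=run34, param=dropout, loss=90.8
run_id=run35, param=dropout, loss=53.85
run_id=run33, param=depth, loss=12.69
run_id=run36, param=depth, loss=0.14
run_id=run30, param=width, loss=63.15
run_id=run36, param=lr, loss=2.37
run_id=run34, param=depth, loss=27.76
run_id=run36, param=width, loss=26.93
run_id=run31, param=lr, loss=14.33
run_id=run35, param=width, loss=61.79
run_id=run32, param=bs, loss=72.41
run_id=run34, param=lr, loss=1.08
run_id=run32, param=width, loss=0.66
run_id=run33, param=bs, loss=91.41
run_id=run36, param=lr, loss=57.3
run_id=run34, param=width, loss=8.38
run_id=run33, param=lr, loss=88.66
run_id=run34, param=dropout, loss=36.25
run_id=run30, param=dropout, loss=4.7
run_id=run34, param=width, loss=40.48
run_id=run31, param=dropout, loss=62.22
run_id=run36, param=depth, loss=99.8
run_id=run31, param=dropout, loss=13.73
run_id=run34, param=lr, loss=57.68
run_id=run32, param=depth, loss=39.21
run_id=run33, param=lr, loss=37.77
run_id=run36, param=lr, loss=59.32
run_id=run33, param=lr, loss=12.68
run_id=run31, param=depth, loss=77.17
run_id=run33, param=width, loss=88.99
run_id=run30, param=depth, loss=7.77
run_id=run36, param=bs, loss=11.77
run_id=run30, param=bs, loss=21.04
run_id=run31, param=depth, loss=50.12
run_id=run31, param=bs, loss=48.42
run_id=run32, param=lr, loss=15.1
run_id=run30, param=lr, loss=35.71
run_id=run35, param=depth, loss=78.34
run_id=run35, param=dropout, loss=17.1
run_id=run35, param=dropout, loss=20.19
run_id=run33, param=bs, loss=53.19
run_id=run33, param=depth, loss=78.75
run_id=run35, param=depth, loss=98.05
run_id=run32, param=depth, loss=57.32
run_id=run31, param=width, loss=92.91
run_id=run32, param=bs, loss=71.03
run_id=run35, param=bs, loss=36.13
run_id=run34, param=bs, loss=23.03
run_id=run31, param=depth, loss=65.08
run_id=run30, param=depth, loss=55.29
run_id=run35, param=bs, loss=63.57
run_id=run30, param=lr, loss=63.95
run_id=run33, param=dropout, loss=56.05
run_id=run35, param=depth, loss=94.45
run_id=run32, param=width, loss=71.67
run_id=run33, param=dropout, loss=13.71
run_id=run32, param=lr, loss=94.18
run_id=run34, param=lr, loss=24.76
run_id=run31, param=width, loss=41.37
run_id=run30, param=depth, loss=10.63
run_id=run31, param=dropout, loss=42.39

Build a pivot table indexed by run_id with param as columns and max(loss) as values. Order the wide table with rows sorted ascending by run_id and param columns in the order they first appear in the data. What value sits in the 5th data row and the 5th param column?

With rows sorted ascending by run_id, row 5 is run_id=run34. param columns in first-appearance order: lr, depth, dropout, width, bs; column 5 is bs.
Long rows with run_id=run34, param=bs: max(62.6, 42.5, 23.03) = 62.6.

62.6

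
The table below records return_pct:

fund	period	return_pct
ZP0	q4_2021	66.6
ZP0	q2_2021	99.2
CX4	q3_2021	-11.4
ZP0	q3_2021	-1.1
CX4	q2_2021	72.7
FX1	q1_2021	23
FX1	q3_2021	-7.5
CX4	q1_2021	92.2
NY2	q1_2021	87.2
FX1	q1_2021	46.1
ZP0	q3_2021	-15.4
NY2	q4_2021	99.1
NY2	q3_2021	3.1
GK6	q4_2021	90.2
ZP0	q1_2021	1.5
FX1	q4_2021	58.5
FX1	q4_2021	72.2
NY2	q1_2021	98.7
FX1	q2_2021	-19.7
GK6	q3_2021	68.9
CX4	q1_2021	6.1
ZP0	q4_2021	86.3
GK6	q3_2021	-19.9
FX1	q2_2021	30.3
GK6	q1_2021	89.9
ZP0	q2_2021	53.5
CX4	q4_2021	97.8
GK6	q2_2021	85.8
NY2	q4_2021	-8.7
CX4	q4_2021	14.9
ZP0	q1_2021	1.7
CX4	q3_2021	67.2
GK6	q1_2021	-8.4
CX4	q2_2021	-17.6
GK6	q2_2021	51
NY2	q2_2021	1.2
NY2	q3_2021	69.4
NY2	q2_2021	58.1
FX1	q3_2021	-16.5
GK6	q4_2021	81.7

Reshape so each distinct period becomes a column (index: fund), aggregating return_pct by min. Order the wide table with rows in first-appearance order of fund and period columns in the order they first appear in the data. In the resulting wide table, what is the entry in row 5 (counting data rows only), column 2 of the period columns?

With rows in first-appearance order of fund, row 5 is fund=GK6. period columns in first-appearance order: q4_2021, q2_2021, q3_2021, q1_2021; column 2 is q2_2021.
Long rows with fund=GK6, period=q2_2021: min(85.8, 51) = 51.

51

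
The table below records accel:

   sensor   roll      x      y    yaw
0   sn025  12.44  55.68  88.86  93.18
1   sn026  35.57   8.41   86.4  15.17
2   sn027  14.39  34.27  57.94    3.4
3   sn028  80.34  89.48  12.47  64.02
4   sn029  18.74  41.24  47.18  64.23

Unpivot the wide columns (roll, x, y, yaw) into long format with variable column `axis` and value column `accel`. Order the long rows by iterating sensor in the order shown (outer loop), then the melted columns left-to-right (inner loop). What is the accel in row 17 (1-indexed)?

18.74

20 rows total (5 × 4). Row 17: index ⌊(17-1)/4⌋ = 4 into sensor → sn029; (17-1) mod 4 = 0 into the melted columns → roll.
So row 17 is (sn029, roll, 18.74); accel = 18.74.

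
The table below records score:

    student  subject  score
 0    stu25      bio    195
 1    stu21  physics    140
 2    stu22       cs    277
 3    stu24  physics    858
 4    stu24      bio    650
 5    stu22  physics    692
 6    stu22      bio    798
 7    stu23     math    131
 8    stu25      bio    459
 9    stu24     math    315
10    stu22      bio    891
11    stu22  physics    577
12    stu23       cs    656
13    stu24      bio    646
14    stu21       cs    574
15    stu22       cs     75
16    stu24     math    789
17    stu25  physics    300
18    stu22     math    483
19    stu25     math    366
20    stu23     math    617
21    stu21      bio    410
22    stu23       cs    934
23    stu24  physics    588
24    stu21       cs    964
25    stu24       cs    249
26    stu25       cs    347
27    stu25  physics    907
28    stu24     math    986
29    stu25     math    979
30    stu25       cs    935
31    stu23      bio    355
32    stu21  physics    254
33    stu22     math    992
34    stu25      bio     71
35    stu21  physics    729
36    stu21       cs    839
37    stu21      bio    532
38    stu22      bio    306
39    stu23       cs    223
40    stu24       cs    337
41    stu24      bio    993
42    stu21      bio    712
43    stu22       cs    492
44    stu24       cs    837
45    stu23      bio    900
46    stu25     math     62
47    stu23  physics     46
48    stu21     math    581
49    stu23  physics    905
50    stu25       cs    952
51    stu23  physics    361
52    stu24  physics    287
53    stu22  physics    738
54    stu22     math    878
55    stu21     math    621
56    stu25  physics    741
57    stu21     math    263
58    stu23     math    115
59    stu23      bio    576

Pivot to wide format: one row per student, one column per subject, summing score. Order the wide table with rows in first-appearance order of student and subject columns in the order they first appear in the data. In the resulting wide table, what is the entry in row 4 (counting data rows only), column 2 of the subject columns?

1733

With rows in first-appearance order of student, row 4 is student=stu24. subject columns in first-appearance order: bio, physics, cs, math; column 2 is physics.
Long rows with student=stu24, subject=physics: 858 + 588 + 287 = 1733.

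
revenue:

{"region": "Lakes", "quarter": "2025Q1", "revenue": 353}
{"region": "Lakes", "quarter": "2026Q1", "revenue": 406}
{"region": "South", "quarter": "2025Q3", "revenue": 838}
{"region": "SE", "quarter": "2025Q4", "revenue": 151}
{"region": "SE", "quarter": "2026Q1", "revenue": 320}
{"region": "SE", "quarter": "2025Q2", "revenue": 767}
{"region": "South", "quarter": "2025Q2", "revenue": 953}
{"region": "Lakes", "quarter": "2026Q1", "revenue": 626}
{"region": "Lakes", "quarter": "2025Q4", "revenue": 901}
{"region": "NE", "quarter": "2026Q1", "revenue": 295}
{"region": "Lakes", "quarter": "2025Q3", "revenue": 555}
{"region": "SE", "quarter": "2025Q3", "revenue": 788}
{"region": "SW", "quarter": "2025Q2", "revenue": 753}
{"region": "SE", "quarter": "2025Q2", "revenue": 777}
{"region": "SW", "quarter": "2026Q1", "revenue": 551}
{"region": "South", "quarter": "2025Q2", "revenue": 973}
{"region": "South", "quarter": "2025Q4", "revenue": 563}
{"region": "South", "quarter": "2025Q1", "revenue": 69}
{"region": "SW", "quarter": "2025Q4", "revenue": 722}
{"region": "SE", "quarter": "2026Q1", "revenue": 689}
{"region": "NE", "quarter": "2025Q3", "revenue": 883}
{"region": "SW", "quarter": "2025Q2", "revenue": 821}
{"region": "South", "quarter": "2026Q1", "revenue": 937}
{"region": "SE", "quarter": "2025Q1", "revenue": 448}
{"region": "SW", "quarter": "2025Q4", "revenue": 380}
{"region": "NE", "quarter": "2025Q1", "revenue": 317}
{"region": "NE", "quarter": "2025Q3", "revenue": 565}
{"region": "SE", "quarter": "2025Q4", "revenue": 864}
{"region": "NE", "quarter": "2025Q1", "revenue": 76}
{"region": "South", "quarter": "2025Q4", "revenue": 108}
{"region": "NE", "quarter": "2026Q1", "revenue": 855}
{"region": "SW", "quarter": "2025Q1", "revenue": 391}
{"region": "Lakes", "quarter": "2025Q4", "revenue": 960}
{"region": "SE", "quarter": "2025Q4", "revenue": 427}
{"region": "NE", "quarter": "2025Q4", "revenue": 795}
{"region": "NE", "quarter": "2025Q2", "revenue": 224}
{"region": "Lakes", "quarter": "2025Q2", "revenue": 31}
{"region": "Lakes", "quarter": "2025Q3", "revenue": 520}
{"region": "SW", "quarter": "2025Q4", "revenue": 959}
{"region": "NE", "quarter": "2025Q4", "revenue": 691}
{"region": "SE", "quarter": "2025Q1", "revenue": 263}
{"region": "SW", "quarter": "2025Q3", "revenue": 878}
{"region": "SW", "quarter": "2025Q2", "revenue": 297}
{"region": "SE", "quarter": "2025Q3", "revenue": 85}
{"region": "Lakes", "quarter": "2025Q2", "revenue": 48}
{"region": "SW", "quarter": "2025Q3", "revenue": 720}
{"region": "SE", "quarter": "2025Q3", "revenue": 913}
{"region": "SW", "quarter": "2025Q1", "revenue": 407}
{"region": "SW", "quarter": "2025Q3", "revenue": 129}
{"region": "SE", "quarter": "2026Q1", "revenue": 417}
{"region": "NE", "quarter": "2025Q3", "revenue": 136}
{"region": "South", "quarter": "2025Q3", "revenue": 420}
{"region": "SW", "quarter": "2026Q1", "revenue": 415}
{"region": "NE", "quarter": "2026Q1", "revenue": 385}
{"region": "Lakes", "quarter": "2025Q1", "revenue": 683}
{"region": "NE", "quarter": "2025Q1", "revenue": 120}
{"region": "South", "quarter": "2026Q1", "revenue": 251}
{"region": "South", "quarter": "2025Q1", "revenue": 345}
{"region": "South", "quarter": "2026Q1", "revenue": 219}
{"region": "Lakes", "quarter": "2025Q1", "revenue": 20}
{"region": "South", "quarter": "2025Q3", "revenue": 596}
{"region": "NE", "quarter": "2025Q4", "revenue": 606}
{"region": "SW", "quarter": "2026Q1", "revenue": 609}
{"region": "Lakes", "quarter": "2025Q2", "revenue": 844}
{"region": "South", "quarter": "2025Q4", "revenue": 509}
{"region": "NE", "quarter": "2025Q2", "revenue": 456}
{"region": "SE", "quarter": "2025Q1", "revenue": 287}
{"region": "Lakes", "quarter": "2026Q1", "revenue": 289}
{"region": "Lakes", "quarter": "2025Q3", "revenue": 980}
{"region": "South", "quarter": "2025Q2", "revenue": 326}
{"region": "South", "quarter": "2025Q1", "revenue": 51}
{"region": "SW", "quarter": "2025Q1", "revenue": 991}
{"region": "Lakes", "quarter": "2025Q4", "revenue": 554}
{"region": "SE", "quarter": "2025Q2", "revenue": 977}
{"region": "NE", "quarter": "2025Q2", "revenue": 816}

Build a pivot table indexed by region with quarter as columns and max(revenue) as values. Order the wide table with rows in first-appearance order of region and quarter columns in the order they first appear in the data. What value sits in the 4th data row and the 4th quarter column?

With rows in first-appearance order of region, row 4 is region=NE. quarter columns in first-appearance order: 2025Q1, 2026Q1, 2025Q3, 2025Q4, 2025Q2; column 4 is 2025Q4.
Long rows with region=NE, quarter=2025Q4: max(795, 691, 606) = 795.

795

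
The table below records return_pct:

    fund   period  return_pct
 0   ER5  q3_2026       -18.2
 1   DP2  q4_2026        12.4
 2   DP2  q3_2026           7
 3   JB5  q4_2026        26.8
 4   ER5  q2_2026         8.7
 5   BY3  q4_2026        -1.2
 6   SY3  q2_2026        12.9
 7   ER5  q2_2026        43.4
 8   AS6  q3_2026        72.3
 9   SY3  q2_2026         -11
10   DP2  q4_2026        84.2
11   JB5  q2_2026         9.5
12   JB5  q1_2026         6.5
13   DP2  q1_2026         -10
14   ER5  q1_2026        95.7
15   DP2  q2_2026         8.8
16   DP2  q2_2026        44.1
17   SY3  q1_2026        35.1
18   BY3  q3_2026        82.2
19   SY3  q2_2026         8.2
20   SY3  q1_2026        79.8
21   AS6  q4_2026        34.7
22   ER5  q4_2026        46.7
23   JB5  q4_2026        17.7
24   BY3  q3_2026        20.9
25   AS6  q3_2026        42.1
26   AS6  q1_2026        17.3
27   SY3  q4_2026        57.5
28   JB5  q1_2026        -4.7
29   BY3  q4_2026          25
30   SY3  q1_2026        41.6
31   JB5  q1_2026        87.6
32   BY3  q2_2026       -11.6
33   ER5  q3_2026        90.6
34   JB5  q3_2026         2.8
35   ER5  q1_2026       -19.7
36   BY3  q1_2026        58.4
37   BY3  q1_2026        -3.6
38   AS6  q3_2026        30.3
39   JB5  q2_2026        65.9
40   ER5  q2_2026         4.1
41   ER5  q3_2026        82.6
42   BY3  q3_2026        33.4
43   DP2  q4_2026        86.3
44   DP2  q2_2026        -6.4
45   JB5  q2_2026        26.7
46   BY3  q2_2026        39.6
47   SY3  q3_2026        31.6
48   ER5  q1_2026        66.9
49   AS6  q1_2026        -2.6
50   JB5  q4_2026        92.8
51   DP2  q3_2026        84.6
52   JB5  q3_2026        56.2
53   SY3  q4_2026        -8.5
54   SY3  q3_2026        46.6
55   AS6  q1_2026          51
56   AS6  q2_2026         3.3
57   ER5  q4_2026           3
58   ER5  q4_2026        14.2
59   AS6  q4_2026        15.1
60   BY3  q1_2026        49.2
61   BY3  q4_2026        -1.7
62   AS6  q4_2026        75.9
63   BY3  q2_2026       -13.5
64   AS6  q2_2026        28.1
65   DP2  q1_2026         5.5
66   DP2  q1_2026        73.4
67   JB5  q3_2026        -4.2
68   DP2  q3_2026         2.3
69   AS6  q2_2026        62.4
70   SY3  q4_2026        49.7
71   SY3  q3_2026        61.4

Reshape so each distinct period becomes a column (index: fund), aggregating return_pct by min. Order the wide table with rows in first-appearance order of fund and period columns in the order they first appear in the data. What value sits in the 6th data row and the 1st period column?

30.3

With rows in first-appearance order of fund, row 6 is fund=AS6. period columns in first-appearance order: q3_2026, q4_2026, q2_2026, q1_2026; column 1 is q3_2026.
Long rows with fund=AS6, period=q3_2026: min(72.3, 42.1, 30.3) = 30.3.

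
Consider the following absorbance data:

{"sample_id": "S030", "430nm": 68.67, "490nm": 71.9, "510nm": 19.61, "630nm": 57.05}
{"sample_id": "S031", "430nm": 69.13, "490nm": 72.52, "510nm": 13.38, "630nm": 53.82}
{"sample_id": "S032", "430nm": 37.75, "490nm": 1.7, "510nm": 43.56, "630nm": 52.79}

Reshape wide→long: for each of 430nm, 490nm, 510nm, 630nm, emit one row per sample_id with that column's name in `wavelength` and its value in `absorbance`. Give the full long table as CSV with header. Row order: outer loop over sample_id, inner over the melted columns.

Each (sample_id, column) pair becomes one row: 3 × 4 = 12 rows.
For example, (S030, 430nm) → absorbance=68.67.

sample_id,wavelength,absorbance
S030,430nm,68.67
S030,490nm,71.9
S030,510nm,19.61
S030,630nm,57.05
S031,430nm,69.13
S031,490nm,72.52
S031,510nm,13.38
S031,630nm,53.82
S032,430nm,37.75
S032,490nm,1.7
S032,510nm,43.56
S032,630nm,52.79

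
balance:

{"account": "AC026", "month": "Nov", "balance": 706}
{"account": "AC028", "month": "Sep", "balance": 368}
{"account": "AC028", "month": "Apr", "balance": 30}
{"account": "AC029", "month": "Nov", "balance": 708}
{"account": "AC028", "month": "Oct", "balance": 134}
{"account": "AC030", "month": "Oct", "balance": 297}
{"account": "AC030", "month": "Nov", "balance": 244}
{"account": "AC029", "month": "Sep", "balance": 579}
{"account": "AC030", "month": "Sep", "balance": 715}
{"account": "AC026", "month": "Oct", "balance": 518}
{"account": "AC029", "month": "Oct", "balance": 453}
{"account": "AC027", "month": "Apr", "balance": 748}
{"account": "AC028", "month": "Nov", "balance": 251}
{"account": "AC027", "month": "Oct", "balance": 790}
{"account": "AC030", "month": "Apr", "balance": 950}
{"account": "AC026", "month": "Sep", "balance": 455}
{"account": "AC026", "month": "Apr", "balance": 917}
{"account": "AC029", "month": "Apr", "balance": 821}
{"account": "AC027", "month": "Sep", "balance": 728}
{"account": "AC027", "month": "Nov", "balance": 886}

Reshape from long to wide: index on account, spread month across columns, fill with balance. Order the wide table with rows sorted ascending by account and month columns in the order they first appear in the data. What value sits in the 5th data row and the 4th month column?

297

With rows sorted ascending by account, row 5 is account=AC030. month columns in first-appearance order: Nov, Sep, Apr, Oct; column 4 is Oct.
Long rows with account=AC030, month=Oct: balance = 297.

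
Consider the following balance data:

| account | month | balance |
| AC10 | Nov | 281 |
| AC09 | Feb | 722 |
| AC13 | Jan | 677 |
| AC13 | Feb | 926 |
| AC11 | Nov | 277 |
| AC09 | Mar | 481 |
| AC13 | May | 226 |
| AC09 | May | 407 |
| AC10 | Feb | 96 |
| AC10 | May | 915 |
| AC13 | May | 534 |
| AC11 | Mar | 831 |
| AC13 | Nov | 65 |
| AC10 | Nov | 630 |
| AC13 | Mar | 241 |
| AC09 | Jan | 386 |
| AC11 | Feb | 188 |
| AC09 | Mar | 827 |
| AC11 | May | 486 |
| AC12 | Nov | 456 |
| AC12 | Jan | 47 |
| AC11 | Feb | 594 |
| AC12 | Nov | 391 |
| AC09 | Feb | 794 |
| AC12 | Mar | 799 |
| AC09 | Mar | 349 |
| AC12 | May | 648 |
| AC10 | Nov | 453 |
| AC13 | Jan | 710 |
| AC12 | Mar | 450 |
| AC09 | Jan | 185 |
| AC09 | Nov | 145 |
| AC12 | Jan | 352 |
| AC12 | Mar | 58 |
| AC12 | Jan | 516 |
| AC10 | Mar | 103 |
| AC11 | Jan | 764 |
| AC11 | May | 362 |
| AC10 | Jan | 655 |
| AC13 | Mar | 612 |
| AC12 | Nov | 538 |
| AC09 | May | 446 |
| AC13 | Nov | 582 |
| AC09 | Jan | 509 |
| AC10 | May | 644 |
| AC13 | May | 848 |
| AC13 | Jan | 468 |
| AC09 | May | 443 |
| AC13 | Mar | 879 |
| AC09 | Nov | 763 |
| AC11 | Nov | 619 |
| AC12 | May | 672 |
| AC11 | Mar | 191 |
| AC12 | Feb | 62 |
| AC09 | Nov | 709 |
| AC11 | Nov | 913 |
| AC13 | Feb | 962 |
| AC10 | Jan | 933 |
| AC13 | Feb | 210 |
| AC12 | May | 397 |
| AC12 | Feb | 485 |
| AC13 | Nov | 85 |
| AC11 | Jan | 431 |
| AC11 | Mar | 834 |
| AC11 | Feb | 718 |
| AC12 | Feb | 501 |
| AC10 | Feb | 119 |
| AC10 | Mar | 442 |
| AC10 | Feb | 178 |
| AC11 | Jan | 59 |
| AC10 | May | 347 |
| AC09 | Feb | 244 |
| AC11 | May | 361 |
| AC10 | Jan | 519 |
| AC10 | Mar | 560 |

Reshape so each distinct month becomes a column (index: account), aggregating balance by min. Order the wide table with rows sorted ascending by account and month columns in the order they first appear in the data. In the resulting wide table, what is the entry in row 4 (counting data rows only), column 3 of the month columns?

With rows sorted ascending by account, row 4 is account=AC12. month columns in first-appearance order: Nov, Feb, Jan, Mar, May; column 3 is Jan.
Long rows with account=AC12, month=Jan: min(47, 352, 516) = 47.

47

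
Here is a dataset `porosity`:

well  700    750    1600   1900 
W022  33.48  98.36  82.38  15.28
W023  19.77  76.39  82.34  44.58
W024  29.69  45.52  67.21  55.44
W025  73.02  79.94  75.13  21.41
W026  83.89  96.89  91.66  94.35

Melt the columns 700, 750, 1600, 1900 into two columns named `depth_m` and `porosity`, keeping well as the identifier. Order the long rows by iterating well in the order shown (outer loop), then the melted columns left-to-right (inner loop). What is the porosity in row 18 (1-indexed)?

20 rows total (5 × 4). Row 18: index ⌊(18-1)/4⌋ = 4 into well → W026; (18-1) mod 4 = 1 into the melted columns → 750.
So row 18 is (W026, 750, 96.89); porosity = 96.89.

96.89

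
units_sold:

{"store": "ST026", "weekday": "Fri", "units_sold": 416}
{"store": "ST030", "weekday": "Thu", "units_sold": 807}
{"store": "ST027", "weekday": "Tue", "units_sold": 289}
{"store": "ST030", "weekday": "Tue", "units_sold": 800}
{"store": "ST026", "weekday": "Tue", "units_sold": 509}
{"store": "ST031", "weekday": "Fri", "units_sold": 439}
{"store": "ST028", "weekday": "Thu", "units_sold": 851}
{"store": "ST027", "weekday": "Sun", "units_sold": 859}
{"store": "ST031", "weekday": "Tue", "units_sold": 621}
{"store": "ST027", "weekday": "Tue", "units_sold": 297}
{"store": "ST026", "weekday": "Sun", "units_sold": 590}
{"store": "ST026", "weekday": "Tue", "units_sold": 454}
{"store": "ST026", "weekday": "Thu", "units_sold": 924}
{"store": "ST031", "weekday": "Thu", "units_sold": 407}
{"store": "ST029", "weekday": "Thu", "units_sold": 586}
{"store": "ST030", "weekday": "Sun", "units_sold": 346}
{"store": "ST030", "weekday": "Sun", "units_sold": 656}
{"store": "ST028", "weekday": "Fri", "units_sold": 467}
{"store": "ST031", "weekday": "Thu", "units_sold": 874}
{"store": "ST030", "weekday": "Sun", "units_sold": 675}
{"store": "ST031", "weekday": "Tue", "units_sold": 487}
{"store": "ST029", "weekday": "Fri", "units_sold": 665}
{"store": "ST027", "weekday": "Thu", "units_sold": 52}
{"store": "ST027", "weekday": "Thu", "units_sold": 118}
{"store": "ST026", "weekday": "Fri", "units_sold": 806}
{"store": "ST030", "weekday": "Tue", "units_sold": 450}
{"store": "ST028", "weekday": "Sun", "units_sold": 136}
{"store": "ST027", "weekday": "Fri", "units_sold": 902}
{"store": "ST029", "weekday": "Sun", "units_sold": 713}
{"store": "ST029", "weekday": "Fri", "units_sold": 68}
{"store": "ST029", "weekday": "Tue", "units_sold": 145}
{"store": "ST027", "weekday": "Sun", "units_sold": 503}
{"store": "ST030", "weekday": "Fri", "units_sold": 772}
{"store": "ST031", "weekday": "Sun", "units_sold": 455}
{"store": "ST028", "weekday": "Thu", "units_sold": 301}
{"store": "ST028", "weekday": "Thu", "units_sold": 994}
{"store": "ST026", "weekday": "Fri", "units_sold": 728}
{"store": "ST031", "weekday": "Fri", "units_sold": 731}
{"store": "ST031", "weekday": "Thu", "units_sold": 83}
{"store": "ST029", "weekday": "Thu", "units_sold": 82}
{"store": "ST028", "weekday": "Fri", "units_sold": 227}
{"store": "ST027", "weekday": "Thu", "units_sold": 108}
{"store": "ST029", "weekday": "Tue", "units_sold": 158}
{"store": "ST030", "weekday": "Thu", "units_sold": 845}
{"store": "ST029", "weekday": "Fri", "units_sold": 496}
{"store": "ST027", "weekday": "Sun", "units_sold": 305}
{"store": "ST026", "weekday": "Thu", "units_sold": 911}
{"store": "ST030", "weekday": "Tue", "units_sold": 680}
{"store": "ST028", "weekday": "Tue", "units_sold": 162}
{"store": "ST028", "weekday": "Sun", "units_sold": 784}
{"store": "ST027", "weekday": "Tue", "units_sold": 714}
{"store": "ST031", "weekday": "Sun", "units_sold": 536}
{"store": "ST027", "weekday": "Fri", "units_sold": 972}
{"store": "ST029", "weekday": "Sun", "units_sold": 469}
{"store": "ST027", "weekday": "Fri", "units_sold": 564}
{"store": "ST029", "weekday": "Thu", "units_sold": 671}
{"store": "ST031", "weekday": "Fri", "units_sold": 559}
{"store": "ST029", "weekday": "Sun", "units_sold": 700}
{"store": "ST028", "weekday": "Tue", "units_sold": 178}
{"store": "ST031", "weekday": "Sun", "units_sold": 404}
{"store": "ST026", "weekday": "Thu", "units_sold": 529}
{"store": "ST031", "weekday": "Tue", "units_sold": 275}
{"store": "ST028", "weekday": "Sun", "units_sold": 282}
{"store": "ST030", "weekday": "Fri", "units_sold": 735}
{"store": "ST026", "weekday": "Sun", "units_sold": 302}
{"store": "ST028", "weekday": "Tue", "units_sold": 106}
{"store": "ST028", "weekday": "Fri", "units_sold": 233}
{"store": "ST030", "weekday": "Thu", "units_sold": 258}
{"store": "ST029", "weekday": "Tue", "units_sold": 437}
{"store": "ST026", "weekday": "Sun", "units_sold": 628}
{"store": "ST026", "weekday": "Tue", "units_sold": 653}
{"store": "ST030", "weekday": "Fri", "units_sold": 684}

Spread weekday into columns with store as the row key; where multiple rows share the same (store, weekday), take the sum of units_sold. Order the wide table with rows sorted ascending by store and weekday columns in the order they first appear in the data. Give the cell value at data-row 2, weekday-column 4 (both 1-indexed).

1667

With rows sorted ascending by store, row 2 is store=ST027. weekday columns in first-appearance order: Fri, Thu, Tue, Sun; column 4 is Sun.
Long rows with store=ST027, weekday=Sun: 859 + 503 + 305 = 1667.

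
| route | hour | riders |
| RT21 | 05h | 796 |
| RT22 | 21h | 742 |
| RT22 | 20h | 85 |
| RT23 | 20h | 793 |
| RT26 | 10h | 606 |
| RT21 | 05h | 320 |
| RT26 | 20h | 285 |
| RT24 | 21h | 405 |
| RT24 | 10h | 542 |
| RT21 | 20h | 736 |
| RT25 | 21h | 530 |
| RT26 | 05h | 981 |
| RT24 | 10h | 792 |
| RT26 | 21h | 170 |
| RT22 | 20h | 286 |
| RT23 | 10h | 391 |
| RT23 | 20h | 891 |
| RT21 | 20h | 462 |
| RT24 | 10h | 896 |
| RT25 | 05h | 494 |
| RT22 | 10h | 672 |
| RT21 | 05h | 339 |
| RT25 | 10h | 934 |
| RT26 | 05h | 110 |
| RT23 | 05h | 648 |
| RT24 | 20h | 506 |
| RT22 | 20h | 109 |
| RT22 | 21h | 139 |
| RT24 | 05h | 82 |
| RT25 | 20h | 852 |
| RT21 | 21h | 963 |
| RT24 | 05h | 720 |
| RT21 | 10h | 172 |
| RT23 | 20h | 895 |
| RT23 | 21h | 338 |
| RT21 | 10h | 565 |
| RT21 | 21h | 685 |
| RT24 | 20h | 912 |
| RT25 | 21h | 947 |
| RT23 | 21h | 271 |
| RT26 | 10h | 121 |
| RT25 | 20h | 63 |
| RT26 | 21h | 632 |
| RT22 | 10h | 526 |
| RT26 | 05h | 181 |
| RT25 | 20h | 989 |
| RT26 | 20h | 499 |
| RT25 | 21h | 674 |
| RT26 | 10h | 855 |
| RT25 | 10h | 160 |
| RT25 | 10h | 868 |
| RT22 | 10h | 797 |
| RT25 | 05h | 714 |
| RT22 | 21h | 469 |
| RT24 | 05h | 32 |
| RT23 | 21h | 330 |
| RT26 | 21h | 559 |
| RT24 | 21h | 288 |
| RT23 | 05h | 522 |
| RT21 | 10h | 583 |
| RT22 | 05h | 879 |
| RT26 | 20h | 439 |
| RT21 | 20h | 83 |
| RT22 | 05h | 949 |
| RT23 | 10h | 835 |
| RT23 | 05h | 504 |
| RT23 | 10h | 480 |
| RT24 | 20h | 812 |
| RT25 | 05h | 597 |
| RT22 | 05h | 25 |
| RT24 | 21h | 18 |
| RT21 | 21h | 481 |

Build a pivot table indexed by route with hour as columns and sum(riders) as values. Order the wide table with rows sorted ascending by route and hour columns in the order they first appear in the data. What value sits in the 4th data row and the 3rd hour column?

2230

With rows sorted ascending by route, row 4 is route=RT24. hour columns in first-appearance order: 05h, 21h, 20h, 10h; column 3 is 20h.
Long rows with route=RT24, hour=20h: 506 + 912 + 812 = 2230.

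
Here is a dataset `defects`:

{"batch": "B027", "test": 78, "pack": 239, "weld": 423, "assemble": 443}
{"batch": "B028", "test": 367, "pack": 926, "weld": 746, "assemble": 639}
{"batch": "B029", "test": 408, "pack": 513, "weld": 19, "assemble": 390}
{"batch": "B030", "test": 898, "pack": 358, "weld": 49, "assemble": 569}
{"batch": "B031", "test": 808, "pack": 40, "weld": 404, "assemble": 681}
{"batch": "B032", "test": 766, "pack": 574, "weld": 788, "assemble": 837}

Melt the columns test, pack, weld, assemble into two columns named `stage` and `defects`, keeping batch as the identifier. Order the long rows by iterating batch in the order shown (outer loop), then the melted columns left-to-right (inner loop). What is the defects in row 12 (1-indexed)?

24 rows total (6 × 4). Row 12: index ⌊(12-1)/4⌋ = 2 into batch → B029; (12-1) mod 4 = 3 into the melted columns → assemble.
So row 12 is (B029, assemble, 390); defects = 390.

390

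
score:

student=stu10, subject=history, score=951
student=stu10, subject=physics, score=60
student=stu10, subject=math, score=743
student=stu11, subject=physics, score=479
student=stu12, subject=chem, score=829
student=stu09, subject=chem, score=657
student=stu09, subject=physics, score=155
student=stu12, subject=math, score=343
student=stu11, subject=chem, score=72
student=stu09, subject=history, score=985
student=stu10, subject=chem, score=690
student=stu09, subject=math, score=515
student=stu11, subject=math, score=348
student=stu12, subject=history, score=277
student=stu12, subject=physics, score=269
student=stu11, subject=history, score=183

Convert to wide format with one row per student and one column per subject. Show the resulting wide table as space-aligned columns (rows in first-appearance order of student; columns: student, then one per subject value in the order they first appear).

student  history  physics  math  chem
stu10    951      60       743   690 
stu11    183      479      348   72  
stu12    277      269      343   829 
stu09    985      155      515   657 

Columns: student plus the 4 distinct subject values (history, physics, math, chem).
For example, row stu10 column history takes score=951 from the long row (stu10, history).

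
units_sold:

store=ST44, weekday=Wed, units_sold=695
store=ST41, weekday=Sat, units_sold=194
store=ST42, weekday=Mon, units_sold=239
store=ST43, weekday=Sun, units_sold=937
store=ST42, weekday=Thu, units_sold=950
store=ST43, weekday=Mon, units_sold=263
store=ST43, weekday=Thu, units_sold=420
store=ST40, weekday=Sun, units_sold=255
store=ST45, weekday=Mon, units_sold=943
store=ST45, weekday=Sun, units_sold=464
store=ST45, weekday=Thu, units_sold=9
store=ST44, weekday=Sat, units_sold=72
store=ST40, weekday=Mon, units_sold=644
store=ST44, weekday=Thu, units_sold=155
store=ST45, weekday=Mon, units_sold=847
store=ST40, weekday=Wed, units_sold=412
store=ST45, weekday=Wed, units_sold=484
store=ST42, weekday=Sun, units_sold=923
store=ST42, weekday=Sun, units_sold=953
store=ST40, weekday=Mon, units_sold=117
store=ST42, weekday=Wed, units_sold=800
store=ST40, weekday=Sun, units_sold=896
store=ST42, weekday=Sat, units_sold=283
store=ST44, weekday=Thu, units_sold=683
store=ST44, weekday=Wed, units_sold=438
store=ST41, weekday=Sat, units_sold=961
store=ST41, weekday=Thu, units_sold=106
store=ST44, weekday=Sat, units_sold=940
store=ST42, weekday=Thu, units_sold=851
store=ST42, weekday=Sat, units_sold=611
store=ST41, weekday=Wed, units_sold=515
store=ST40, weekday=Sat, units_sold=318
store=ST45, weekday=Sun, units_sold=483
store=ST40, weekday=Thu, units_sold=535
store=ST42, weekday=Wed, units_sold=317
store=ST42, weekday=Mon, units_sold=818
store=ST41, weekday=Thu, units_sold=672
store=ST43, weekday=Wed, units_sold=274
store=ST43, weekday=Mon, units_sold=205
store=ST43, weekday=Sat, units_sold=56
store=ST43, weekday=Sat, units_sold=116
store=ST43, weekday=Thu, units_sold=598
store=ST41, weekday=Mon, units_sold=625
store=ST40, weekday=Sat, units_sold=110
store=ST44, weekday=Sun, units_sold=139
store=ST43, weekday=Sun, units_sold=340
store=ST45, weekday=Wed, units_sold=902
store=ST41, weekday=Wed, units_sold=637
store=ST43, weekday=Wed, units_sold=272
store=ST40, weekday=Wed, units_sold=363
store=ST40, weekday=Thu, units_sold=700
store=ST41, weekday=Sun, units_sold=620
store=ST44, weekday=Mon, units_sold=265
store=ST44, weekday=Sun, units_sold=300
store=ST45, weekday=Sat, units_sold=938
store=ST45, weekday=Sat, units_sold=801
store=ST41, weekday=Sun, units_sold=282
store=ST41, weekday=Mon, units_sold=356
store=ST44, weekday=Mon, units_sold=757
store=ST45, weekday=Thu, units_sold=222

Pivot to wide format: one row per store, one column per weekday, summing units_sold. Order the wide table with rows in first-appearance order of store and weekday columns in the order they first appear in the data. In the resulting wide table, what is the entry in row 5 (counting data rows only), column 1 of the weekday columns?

775

With rows in first-appearance order of store, row 5 is store=ST40. weekday columns in first-appearance order: Wed, Sat, Mon, Sun, Thu; column 1 is Wed.
Long rows with store=ST40, weekday=Wed: 412 + 363 = 775.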